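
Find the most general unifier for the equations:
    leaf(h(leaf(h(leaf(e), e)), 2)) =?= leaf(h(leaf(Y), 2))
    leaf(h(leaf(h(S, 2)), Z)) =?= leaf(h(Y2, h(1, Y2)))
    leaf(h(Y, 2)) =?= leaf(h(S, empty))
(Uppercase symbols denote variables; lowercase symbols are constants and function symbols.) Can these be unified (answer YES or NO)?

Decompose leaf/1: h(leaf(h(leaf(e), e)), 2) =?= h(leaf(Y), 2).
Decompose h/2: leaf(h(leaf(e), e)) =?= leaf(Y),  2 =?= 2.
Decompose leaf/1: h(leaf(e), e) =?= Y.
Bind Y := h(leaf(e), e); substituting into the one remaining equation that mentions Y gives: leaf(h(h(leaf(e), e), 2)) =?= leaf(h(S, empty)).
Delete trivial equation 2 =?= 2.
Decompose leaf/1: h(leaf(h(S, 2)), Z) =?= h(Y2, h(1, Y2)).
Decompose h/2: leaf(h(S, 2)) =?= Y2,  Z =?= h(1, Y2).
Bind Y2 := leaf(h(S, 2)); substituting into the one remaining equation that mentions Y2 gives: Z =?= h(1, leaf(h(S, 2))).
Bind Z := h(1, leaf(h(S, 2))); no other remaining equation mentions Z.
Decompose leaf/1: h(h(leaf(e), e), 2) =?= h(S, empty).
Decompose h/2: h(leaf(e), e) =?= S,  2 =?= empty.
Bind S := h(leaf(e), e); no other remaining equation mentions S. Substituting into the earlier bindings gives Y2 := leaf(h(h(leaf(e), e), 2)), Z := h(1, leaf(h(h(leaf(e), e), 2))).
Clash: constants 2 and empty differ; no unifier exists.

NO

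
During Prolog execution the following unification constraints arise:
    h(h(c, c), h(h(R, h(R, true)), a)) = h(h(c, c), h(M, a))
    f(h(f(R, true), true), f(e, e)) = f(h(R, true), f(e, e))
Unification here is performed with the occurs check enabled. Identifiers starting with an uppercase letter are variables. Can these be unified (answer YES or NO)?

Decompose h/2: h(c, c) = h(c, c),  h(h(R, h(R, true)), a) = h(M, a).
Delete trivial equation h(c, c) = h(c, c).
Decompose h/2: h(R, h(R, true)) = M,  a = a.
Bind M := h(R, h(R, true)); no other remaining equation mentions M.
Delete trivial equation a = a.
Decompose f/2: h(f(R, true), true) = h(R, true),  f(e, e) = f(e, e).
Decompose h/2: f(R, true) = R,  true = true.
Occurs check fails: R occurs in f(R, true); the equation R = f(R, true) has no finite solution.

NO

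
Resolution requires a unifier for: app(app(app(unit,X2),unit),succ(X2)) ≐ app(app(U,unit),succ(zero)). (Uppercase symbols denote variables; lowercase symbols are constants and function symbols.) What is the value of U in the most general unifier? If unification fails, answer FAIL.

app(unit,zero)

Decompose app/2: app(app(unit,X2),unit) ≐ app(U,unit),  succ(X2) ≐ succ(zero).
Decompose app/2: app(unit,X2) ≐ U,  unit ≐ unit.
Bind U := app(unit,X2); no other remaining equation mentions U.
Delete trivial equation unit ≐ unit.
Decompose succ/1: X2 ≐ zero.
Bind X2 := zero. Substituting into the earlier binding gives U := app(unit,zero).
MGU = { U := app(unit,zero), X2 := zero }, so U := app(unit,zero).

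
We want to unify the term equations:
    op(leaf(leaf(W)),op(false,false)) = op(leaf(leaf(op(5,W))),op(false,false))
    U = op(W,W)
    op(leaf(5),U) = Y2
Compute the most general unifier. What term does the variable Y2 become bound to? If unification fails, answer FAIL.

Decompose op/2: leaf(leaf(W)) = leaf(leaf(op(5,W))),  op(false,false) = op(false,false).
Decompose leaf/1: leaf(W) = leaf(op(5,W)).
Decompose leaf/1: W = op(5,W).
Occurs check fails: W occurs in op(5,W); the equation W = op(5,W) has no finite solution.

FAIL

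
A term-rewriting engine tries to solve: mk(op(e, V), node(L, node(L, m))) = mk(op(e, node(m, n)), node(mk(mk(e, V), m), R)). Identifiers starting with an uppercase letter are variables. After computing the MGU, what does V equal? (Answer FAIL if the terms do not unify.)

Decompose mk/2: op(e, V) = op(e, node(m, n)),  node(L, node(L, m)) = node(mk(mk(e, V), m), R).
Decompose op/2: e = e,  V = node(m, n).
Delete trivial equation e = e.
Bind V := node(m, n); substituting into the remaining equation gives: node(L, node(L, m)) = node(mk(mk(e, node(m, n)), m), R).
Decompose node/2: L = mk(mk(e, node(m, n)), m),  node(L, m) = R.
Bind L := mk(mk(e, node(m, n)), m); substituting into the remaining equation gives: node(mk(mk(e, node(m, n)), m), m) = R.
Bind R := node(mk(mk(e, node(m, n)), m), m).
MGU = { V -> node(m, n), L -> mk(mk(e, node(m, n)), m), R -> node(mk(mk(e, node(m, n)), m), m) }, so V -> node(m, n).

node(m, n)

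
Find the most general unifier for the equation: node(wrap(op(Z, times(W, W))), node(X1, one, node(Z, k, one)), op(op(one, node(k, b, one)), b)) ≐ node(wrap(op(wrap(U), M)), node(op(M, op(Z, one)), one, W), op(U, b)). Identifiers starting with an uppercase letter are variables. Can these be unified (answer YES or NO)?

Decompose node/3: wrap(op(Z, times(W, W))) ≐ wrap(op(wrap(U), M)),  node(X1, one, node(Z, k, one)) ≐ node(op(M, op(Z, one)), one, W),  op(op(one, node(k, b, one)), b) ≐ op(U, b).
Decompose wrap/1: op(Z, times(W, W)) ≐ op(wrap(U), M).
Decompose op/2: Z ≐ wrap(U),  times(W, W) ≐ M.
Bind Z := wrap(U); substituting into the one remaining equation that mentions Z gives: node(X1, one, node(wrap(U), k, one)) ≐ node(op(M, op(wrap(U), one)), one, W).
Bind M := times(W, W); substituting into the one remaining equation that mentions M gives: node(X1, one, node(wrap(U), k, one)) ≐ node(op(times(W, W), op(wrap(U), one)), one, W).
Decompose node/3: X1 ≐ op(times(W, W), op(wrap(U), one)),  one ≐ one,  node(wrap(U), k, one) ≐ W.
Bind X1 := op(times(W, W), op(wrap(U), one)); no other remaining equation mentions X1.
Delete trivial equation one ≐ one.
Bind W := node(wrap(U), k, one); no other remaining equation mentions W. Substituting into the earlier bindings gives M := times(node(wrap(U), k, one), node(wrap(U), k, one)), X1 := op(times(node(wrap(U), k, one), node(wrap(U), k, one)), op(wrap(U), one)).
Decompose op/2: op(one, node(k, b, one)) ≐ U,  b ≐ b.
Bind U := op(one, node(k, b, one)); no other remaining equation mentions U. Substituting into the earlier bindings gives Z := wrap(op(one, node(k, b, one))), M := times(node(wrap(op(one, node(k, b, one))), k, one), node(wrap(op(one, node(k, b, one))), k, one)), X1 := op(times(node(wrap(op(one, node(k, b, one))), k, one), node(wrap(op(one, node(k, b, one))), k, one)), op(wrap(op(one, node(k, b, one))), one)), W := node(wrap(op(one, node(k, b, one))), k, one).
Delete trivial equation b ≐ b.
No equations remain and no clash or occurs-check failure arose, so a unifier exists.

YES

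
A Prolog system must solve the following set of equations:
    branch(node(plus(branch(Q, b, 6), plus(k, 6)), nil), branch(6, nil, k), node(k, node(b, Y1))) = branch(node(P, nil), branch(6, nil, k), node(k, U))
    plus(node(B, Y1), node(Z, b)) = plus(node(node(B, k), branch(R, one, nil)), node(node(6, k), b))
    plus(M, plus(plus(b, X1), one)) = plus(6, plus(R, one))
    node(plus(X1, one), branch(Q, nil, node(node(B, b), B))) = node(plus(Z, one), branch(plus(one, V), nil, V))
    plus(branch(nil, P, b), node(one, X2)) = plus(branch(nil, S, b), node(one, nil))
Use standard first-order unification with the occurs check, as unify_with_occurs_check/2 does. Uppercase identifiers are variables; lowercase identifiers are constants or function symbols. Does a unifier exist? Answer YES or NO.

Decompose branch/3: node(plus(branch(Q, b, 6), plus(k, 6)), nil) = node(P, nil),  branch(6, nil, k) = branch(6, nil, k),  node(k, node(b, Y1)) = node(k, U).
Decompose node/2: plus(branch(Q, b, 6), plus(k, 6)) = P,  nil = nil.
Bind P := plus(branch(Q, b, 6), plus(k, 6)); substituting into the one remaining equation that mentions P gives: plus(branch(nil, plus(branch(Q, b, 6), plus(k, 6)), b), node(one, X2)) = plus(branch(nil, S, b), node(one, nil)).
Delete trivial equation nil = nil.
Delete trivial equation branch(6, nil, k) = branch(6, nil, k).
Decompose node/2: k = k,  node(b, Y1) = U.
Delete trivial equation k = k.
Bind U := node(b, Y1); no other remaining equation mentions U.
Decompose plus/2: node(B, Y1) = node(node(B, k), branch(R, one, nil)),  node(Z, b) = node(node(6, k), b).
Decompose node/2: B = node(B, k),  Y1 = branch(R, one, nil).
Occurs check fails: B occurs in node(B, k); the equation B = node(B, k) has no finite solution.

NO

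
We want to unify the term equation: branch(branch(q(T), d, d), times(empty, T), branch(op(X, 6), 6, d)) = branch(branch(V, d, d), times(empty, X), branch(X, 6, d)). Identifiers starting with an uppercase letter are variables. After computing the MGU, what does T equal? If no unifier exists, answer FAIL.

FAIL

Decompose branch/3: branch(q(T), d, d) = branch(V, d, d),  times(empty, T) = times(empty, X),  branch(op(X, 6), 6, d) = branch(X, 6, d).
Decompose branch/3: q(T) = V,  d = d,  d = d.
Bind V := q(T); no other remaining equation mentions V.
Delete trivial equation d = d.
Delete trivial equation d = d.
Decompose times/2: empty = empty,  T = X.
Delete trivial equation empty = empty.
Bind T := X; no other remaining equation mentions T. Substituting into the earlier binding gives V := q(X).
Decompose branch/3: op(X, 6) = X,  6 = 6,  d = d.
Occurs check fails: X occurs in op(X, 6); the equation X = op(X, 6) has no finite solution.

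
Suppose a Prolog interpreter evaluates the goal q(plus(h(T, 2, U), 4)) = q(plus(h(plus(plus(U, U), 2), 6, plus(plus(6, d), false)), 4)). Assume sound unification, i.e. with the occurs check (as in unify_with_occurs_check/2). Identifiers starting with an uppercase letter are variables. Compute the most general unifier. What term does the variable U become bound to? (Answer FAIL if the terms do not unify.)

Decompose q/1: plus(h(T, 2, U), 4) = plus(h(plus(plus(U, U), 2), 6, plus(plus(6, d), false)), 4).
Decompose plus/2: h(T, 2, U) = h(plus(plus(U, U), 2), 6, plus(plus(6, d), false)),  4 = 4.
Decompose h/3: T = plus(plus(U, U), 2),  2 = 6,  U = plus(plus(6, d), false).
Bind T := plus(plus(U, U), 2); no other remaining equation mentions T.
Clash: constants 2 and 6 differ; no unifier exists.

FAIL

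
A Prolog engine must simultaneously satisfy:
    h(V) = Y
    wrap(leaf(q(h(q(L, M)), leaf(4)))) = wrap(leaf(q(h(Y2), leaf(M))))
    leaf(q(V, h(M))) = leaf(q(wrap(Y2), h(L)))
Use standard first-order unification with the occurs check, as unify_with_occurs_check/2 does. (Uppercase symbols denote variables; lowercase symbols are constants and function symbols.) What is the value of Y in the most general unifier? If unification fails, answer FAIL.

h(wrap(q(4, 4)))

Bind Y := h(V); no other remaining equation mentions Y.
Decompose wrap/1: leaf(q(h(q(L, M)), leaf(4))) = leaf(q(h(Y2), leaf(M))).
Decompose leaf/1: q(h(q(L, M)), leaf(4)) = q(h(Y2), leaf(M)).
Decompose q/2: h(q(L, M)) = h(Y2),  leaf(4) = leaf(M).
Decompose h/1: q(L, M) = Y2.
Bind Y2 := q(L, M); substituting into the one remaining equation that mentions Y2 gives: leaf(q(V, h(M))) = leaf(q(wrap(q(L, M)), h(L))).
Decompose leaf/1: 4 = M.
Bind M := 4; substituting into the remaining equation gives: leaf(q(V, h(4))) = leaf(q(wrap(q(L, 4)), h(L))). Substituting into the earlier binding gives Y2 := q(L, 4).
Decompose leaf/1: q(V, h(4)) = q(wrap(q(L, 4)), h(L)).
Decompose q/2: V = wrap(q(L, 4)),  h(4) = h(L).
Bind V := wrap(q(L, 4)); no other remaining equation mentions V. Substituting into the earlier binding gives Y := h(wrap(q(L, 4))).
Decompose h/1: 4 = L.
Bind L := 4. Substituting into the earlier bindings gives Y := h(wrap(q(4, 4))), Y2 := q(4, 4), V := wrap(q(4, 4)).
MGU = { Y -> h(wrap(q(4, 4))), Y2 -> q(4, 4), M -> 4, V -> wrap(q(4, 4)), L -> 4 }, so Y -> h(wrap(q(4, 4))).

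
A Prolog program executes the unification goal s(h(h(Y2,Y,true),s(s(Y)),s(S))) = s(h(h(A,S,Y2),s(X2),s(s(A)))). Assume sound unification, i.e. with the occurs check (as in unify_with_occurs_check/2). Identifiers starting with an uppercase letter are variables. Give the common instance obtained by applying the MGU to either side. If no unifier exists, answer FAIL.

s(h(h(true,s(true),true),s(s(s(true))),s(s(true))))

Decompose s/1: h(h(Y2,Y,true),s(s(Y)),s(S)) = h(h(A,S,Y2),s(X2),s(s(A))).
Decompose h/3: h(Y2,Y,true) = h(A,S,Y2),  s(s(Y)) = s(X2),  s(S) = s(s(A)).
Decompose h/3: Y2 = A,  Y = S,  true = Y2.
Bind Y2 := A; substituting into the one remaining equation that mentions Y2 gives: true = A.
Bind Y := S; substituting into the one remaining equation that mentions Y gives: s(s(S)) = s(X2).
Bind A := true; substituting into the one remaining equation that mentions A gives: s(S) = s(s(true)). Substituting into the earlier binding gives Y2 := true.
Decompose s/1: s(S) = X2.
Bind X2 := s(S); no other remaining equation mentions X2.
Decompose s/1: S = s(true).
Bind S := s(true). Substituting into the earlier bindings gives Y := s(true), X2 := s(s(true)).
Applying the MGU to either side gives s(h(h(true,s(true),true),s(s(s(true))),s(s(true)))).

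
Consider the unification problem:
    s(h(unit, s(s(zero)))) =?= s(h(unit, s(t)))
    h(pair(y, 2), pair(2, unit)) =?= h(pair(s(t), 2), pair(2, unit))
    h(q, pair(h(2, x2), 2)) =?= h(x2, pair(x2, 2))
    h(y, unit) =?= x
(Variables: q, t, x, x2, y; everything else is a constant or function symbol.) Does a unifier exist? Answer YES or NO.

Decompose s/1: h(unit, s(s(zero))) =?= h(unit, s(t)).
Decompose h/2: unit =?= unit,  s(s(zero)) =?= s(t).
Delete trivial equation unit =?= unit.
Decompose s/1: s(zero) =?= t.
Bind t := s(zero); substituting into the one remaining equation that mentions t gives: h(pair(y, 2), pair(2, unit)) =?= h(pair(s(s(zero)), 2), pair(2, unit)).
Decompose h/2: pair(y, 2) =?= pair(s(s(zero)), 2),  pair(2, unit) =?= pair(2, unit).
Decompose pair/2: y =?= s(s(zero)),  2 =?= 2.
Bind y := s(s(zero)); substituting into the one remaining equation that mentions y gives: h(s(s(zero)), unit) =?= x.
Delete trivial equation 2 =?= 2.
Delete trivial equation pair(2, unit) =?= pair(2, unit).
Decompose h/2: q =?= x2,  pair(h(2, x2), 2) =?= pair(x2, 2).
Bind q := x2; no other remaining equation mentions q.
Decompose pair/2: h(2, x2) =?= x2,  2 =?= 2.
Occurs check fails: x2 occurs in h(2, x2); the equation x2 =?= h(2, x2) has no finite solution.

NO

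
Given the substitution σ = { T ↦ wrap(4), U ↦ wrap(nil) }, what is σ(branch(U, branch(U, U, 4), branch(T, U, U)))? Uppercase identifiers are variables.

Replace each occurrence of T with wrap(4).
Replace each occurrence of U with wrap(nil).
Result: branch(wrap(nil), branch(wrap(nil), wrap(nil), 4), branch(wrap(4), wrap(nil), wrap(nil))).

branch(wrap(nil), branch(wrap(nil), wrap(nil), 4), branch(wrap(4), wrap(nil), wrap(nil)))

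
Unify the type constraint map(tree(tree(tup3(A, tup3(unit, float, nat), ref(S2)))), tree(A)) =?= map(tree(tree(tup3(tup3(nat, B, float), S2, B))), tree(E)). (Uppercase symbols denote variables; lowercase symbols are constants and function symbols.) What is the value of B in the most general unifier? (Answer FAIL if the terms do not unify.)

Decompose map/2: tree(tree(tup3(A, tup3(unit, float, nat), ref(S2)))) =?= tree(tree(tup3(tup3(nat, B, float), S2, B))),  tree(A) =?= tree(E).
Decompose tree/1: tree(tup3(A, tup3(unit, float, nat), ref(S2))) =?= tree(tup3(tup3(nat, B, float), S2, B)).
Decompose tree/1: tup3(A, tup3(unit, float, nat), ref(S2)) =?= tup3(tup3(nat, B, float), S2, B).
Decompose tup3/3: A =?= tup3(nat, B, float),  tup3(unit, float, nat) =?= S2,  ref(S2) =?= B.
Bind A := tup3(nat, B, float); substituting into the one remaining equation that mentions A gives: tree(tup3(nat, B, float)) =?= tree(E).
Bind S2 := tup3(unit, float, nat); substituting into the one remaining equation that mentions S2 gives: ref(tup3(unit, float, nat)) =?= B.
Bind B := ref(tup3(unit, float, nat)); substituting into the remaining equation gives: tree(tup3(nat, ref(tup3(unit, float, nat)), float)) =?= tree(E). Substituting into the earlier binding gives A := tup3(nat, ref(tup3(unit, float, nat)), float).
Decompose tree/1: tup3(nat, ref(tup3(unit, float, nat)), float) =?= E.
Bind E := tup3(nat, ref(tup3(unit, float, nat)), float).
MGU = { A ↦ tup3(nat, ref(tup3(unit, float, nat)), float), S2 ↦ tup3(unit, float, nat), B ↦ ref(tup3(unit, float, nat)), E ↦ tup3(nat, ref(tup3(unit, float, nat)), float) }, so B ↦ ref(tup3(unit, float, nat)).

ref(tup3(unit, float, nat))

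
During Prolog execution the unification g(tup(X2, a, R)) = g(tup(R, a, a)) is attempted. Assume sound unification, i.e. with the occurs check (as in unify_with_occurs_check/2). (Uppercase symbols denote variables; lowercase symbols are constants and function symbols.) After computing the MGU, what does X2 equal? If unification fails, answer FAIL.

a

Decompose g/1: tup(X2, a, R) = tup(R, a, a).
Decompose tup/3: X2 = R,  a = a,  R = a.
Bind X2 := R; no other remaining equation mentions X2.
Delete trivial equation a = a.
Bind R := a. Substituting into the earlier binding gives X2 := a.
MGU = { X2 ↦ a, R ↦ a }, so X2 ↦ a.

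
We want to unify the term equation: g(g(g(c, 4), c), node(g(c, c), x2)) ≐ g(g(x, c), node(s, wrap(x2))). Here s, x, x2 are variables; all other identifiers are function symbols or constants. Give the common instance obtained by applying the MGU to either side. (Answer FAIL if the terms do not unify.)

Decompose g/2: g(g(c, 4), c) ≐ g(x, c),  node(g(c, c), x2) ≐ node(s, wrap(x2)).
Decompose g/2: g(c, 4) ≐ x,  c ≐ c.
Bind x := g(c, 4); no other remaining equation mentions x.
Delete trivial equation c ≐ c.
Decompose node/2: g(c, c) ≐ s,  x2 ≐ wrap(x2).
Bind s := g(c, c); no other remaining equation mentions s.
Occurs check fails: x2 occurs in wrap(x2); the equation x2 ≐ wrap(x2) has no finite solution.

FAIL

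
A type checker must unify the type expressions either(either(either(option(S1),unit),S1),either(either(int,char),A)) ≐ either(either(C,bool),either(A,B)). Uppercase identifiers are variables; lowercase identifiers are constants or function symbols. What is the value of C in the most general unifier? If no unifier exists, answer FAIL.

Decompose either/2: either(either(option(S1),unit),S1) ≐ either(C,bool),  either(either(int,char),A) ≐ either(A,B).
Decompose either/2: either(option(S1),unit) ≐ C,  S1 ≐ bool.
Bind C := either(option(S1),unit); no other remaining equation mentions C.
Bind S1 := bool; no other remaining equation mentions S1. Substituting into the earlier binding gives C := either(option(bool),unit).
Decompose either/2: either(int,char) ≐ A,  A ≐ B.
Bind A := either(int,char); substituting into the remaining equation gives: either(int,char) ≐ B.
Bind B := either(int,char).
MGU = { C := either(option(bool),unit), S1 := bool, A := either(int,char), B := either(int,char) }, so C := either(option(bool),unit).

either(option(bool),unit)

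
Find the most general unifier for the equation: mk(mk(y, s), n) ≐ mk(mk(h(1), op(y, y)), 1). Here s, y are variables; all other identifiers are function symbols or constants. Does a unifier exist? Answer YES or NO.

Decompose mk/2: mk(y, s) ≐ mk(h(1), op(y, y)),  n ≐ 1.
Decompose mk/2: y ≐ h(1),  s ≐ op(y, y).
Bind y := h(1); substituting into the one remaining equation that mentions y gives: s ≐ op(h(1), h(1)).
Bind s := op(h(1), h(1)); no other remaining equation mentions s.
Clash: constants n and 1 differ; no unifier exists.

NO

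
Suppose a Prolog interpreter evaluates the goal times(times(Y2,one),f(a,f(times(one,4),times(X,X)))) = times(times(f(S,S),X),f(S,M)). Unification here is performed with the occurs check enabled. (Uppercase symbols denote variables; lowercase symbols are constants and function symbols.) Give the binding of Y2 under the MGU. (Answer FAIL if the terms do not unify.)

f(a,a)

Decompose times/2: times(Y2,one) = times(f(S,S),X),  f(a,f(times(one,4),times(X,X))) = f(S,M).
Decompose times/2: Y2 = f(S,S),  one = X.
Bind Y2 := f(S,S); no other remaining equation mentions Y2.
Bind X := one; substituting into the remaining equation gives: f(a,f(times(one,4),times(one,one))) = f(S,M).
Decompose f/2: a = S,  f(times(one,4),times(one,one)) = M.
Bind S := a; no other remaining equation mentions S. Substituting into the earlier binding gives Y2 := f(a,a).
Bind M := f(times(one,4),times(one,one)).
MGU = { Y2 -> f(a,a), X -> one, S -> a, M -> f(times(one,4),times(one,one)) }, so Y2 -> f(a,a).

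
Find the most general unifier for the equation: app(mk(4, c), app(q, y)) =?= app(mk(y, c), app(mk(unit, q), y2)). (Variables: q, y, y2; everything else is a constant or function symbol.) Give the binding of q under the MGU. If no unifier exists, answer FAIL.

FAIL

Decompose app/2: mk(4, c) =?= mk(y, c),  app(q, y) =?= app(mk(unit, q), y2).
Decompose mk/2: 4 =?= y,  c =?= c.
Bind y := 4; substituting into the one remaining equation that mentions y gives: app(q, 4) =?= app(mk(unit, q), y2).
Delete trivial equation c =?= c.
Decompose app/2: q =?= mk(unit, q),  4 =?= y2.
Occurs check fails: q occurs in mk(unit, q); the equation q =?= mk(unit, q) has no finite solution.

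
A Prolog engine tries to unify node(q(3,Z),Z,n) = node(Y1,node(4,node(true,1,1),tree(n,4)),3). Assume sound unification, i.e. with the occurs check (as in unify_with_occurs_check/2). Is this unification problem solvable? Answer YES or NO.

Decompose node/3: q(3,Z) = Y1,  Z = node(4,node(true,1,1),tree(n,4)),  n = 3.
Bind Y1 := q(3,Z); no other remaining equation mentions Y1.
Bind Z := node(4,node(true,1,1),tree(n,4)); no other remaining equation mentions Z. Substituting into the earlier binding gives Y1 := q(3,node(4,node(true,1,1),tree(n,4))).
Clash: constants n and 3 differ; no unifier exists.

NO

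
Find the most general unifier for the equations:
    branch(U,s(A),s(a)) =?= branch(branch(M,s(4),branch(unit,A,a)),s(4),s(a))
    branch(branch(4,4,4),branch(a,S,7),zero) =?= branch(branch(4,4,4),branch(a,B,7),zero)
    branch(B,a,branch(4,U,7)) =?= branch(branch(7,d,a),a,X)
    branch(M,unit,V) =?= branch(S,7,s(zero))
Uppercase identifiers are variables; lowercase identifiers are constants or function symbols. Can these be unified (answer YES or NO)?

NO

Decompose branch/3: U =?= branch(M,s(4),branch(unit,A,a)),  s(A) =?= s(4),  s(a) =?= s(a).
Bind U := branch(M,s(4),branch(unit,A,a)); substituting into the one remaining equation that mentions U gives: branch(B,a,branch(4,branch(M,s(4),branch(unit,A,a)),7)) =?= branch(branch(7,d,a),a,X).
Decompose s/1: A =?= 4.
Bind A := 4; substituting into the one remaining equation that mentions A gives: branch(B,a,branch(4,branch(M,s(4),branch(unit,4,a)),7)) =?= branch(branch(7,d,a),a,X). Substituting into the earlier binding gives U := branch(M,s(4),branch(unit,4,a)).
Delete trivial equation s(a) =?= s(a).
Decompose branch/3: branch(4,4,4) =?= branch(4,4,4),  branch(a,S,7) =?= branch(a,B,7),  zero =?= zero.
Delete trivial equation branch(4,4,4) =?= branch(4,4,4).
Decompose branch/3: a =?= a,  S =?= B,  7 =?= 7.
Delete trivial equation a =?= a.
Bind S := B; substituting into the one remaining equation that mentions S gives: branch(M,unit,V) =?= branch(B,7,s(zero)).
Delete trivial equation 7 =?= 7.
Delete trivial equation zero =?= zero.
Decompose branch/3: B =?= branch(7,d,a),  a =?= a,  branch(4,branch(M,s(4),branch(unit,4,a)),7) =?= X.
Bind B := branch(7,d,a); substituting into the one remaining equation that mentions B gives: branch(M,unit,V) =?= branch(branch(7,d,a),7,s(zero)). Substituting into the earlier binding gives S := branch(7,d,a).
Delete trivial equation a =?= a.
Bind X := branch(4,branch(M,s(4),branch(unit,4,a)),7); no other remaining equation mentions X.
Decompose branch/3: M =?= branch(7,d,a),  unit =?= 7,  V =?= s(zero).
Bind M := branch(7,d,a); no other remaining equation mentions M. Substituting into the earlier bindings gives U := branch(branch(7,d,a),s(4),branch(unit,4,a)), X := branch(4,branch(branch(7,d,a),s(4),branch(unit,4,a)),7).
Clash: constants unit and 7 differ; no unifier exists.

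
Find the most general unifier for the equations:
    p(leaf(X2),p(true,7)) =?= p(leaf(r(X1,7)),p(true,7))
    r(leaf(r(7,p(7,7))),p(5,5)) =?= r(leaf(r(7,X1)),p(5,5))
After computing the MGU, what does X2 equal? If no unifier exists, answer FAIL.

Decompose p/2: leaf(X2) =?= leaf(r(X1,7)),  p(true,7) =?= p(true,7).
Decompose leaf/1: X2 =?= r(X1,7).
Bind X2 := r(X1,7); no other remaining equation mentions X2.
Delete trivial equation p(true,7) =?= p(true,7).
Decompose r/2: leaf(r(7,p(7,7))) =?= leaf(r(7,X1)),  p(5,5) =?= p(5,5).
Decompose leaf/1: r(7,p(7,7)) =?= r(7,X1).
Decompose r/2: 7 =?= 7,  p(7,7) =?= X1.
Delete trivial equation 7 =?= 7.
Bind X1 := p(7,7); no other remaining equation mentions X1. Substituting into the earlier binding gives X2 := r(p(7,7),7).
Delete trivial equation p(5,5) =?= p(5,5).
MGU = { X2 -> r(p(7,7),7), X1 -> p(7,7) }, so X2 -> r(p(7,7),7).

r(p(7,7),7)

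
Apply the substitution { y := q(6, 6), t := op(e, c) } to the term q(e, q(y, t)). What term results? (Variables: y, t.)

q(e, q(q(6, 6), op(e, c)))

Replace each occurrence of y with q(6, 6).
Replace each occurrence of t with op(e, c).
Result: q(e, q(q(6, 6), op(e, c))).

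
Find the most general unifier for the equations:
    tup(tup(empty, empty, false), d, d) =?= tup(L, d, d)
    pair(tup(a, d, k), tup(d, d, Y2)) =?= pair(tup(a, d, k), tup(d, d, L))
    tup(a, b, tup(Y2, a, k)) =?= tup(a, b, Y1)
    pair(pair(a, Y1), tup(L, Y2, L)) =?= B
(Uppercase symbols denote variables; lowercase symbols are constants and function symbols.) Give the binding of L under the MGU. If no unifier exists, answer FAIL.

tup(empty, empty, false)

Decompose tup/3: tup(empty, empty, false) =?= L,  d =?= d,  d =?= d.
Bind L := tup(empty, empty, false); substituting into the 2 remaining equations that mention L gives: pair(tup(a, d, k), tup(d, d, Y2)) =?= pair(tup(a, d, k), tup(d, d, tup(empty, empty, false))),  pair(pair(a, Y1), tup(tup(empty, empty, false), Y2, tup(empty, empty, false))) =?= B.
Delete trivial equation d =?= d.
Delete trivial equation d =?= d.
Decompose pair/2: tup(a, d, k) =?= tup(a, d, k),  tup(d, d, Y2) =?= tup(d, d, tup(empty, empty, false)).
Delete trivial equation tup(a, d, k) =?= tup(a, d, k).
Decompose tup/3: d =?= d,  d =?= d,  Y2 =?= tup(empty, empty, false).
Delete trivial equation d =?= d.
Delete trivial equation d =?= d.
Bind Y2 := tup(empty, empty, false); substituting into the remaining equations gives: tup(a, b, tup(tup(empty, empty, false), a, k)) =?= tup(a, b, Y1),  pair(pair(a, Y1), tup(tup(empty, empty, false), tup(empty, empty, false), tup(empty, empty, false))) =?= B.
Decompose tup/3: a =?= a,  b =?= b,  tup(tup(empty, empty, false), a, k) =?= Y1.
Delete trivial equation a =?= a.
Delete trivial equation b =?= b.
Bind Y1 := tup(tup(empty, empty, false), a, k); substituting into the remaining equation gives: pair(pair(a, tup(tup(empty, empty, false), a, k)), tup(tup(empty, empty, false), tup(empty, empty, false), tup(empty, empty, false))) =?= B.
Bind B := pair(pair(a, tup(tup(empty, empty, false), a, k)), tup(tup(empty, empty, false), tup(empty, empty, false), tup(empty, empty, false))).
MGU = { L ↦ tup(empty, empty, false), Y2 ↦ tup(empty, empty, false), Y1 ↦ tup(tup(empty, empty, false), a, k), B ↦ pair(pair(a, tup(tup(empty, empty, false), a, k)), tup(tup(empty, empty, false), tup(empty, empty, false), tup(empty, empty, false))) }, so L ↦ tup(empty, empty, false).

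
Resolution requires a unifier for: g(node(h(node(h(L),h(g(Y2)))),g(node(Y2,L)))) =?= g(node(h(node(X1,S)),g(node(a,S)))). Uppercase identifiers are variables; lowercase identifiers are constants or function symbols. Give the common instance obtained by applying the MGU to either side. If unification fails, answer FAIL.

Decompose g/1: node(h(node(h(L),h(g(Y2)))),g(node(Y2,L))) =?= node(h(node(X1,S)),g(node(a,S))).
Decompose node/2: h(node(h(L),h(g(Y2)))) =?= h(node(X1,S)),  g(node(Y2,L)) =?= g(node(a,S)).
Decompose h/1: node(h(L),h(g(Y2))) =?= node(X1,S).
Decompose node/2: h(L) =?= X1,  h(g(Y2)) =?= S.
Bind X1 := h(L); no other remaining equation mentions X1.
Bind S := h(g(Y2)); substituting into the remaining equation gives: g(node(Y2,L)) =?= g(node(a,h(g(Y2)))).
Decompose g/1: node(Y2,L) =?= node(a,h(g(Y2))).
Decompose node/2: Y2 =?= a,  L =?= h(g(Y2)).
Bind Y2 := a; substituting into the remaining equation gives: L =?= h(g(a)). Substituting into the earlier binding gives S := h(g(a)).
Bind L := h(g(a)). Substituting into the earlier binding gives X1 := h(h(g(a))).
Applying the MGU to either side gives g(node(h(node(h(h(g(a))),h(g(a)))),g(node(a,h(g(a)))))).

g(node(h(node(h(h(g(a))),h(g(a)))),g(node(a,h(g(a))))))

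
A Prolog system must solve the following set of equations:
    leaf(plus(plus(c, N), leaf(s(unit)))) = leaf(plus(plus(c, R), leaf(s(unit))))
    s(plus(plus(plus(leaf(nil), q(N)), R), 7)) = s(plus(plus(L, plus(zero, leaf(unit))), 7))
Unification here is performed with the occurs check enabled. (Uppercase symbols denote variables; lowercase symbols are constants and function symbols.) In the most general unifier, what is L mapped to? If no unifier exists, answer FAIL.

Decompose leaf/1: plus(plus(c, N), leaf(s(unit))) = plus(plus(c, R), leaf(s(unit))).
Decompose plus/2: plus(c, N) = plus(c, R),  leaf(s(unit)) = leaf(s(unit)).
Decompose plus/2: c = c,  N = R.
Delete trivial equation c = c.
Bind N := R; substituting into the one remaining equation that mentions N gives: s(plus(plus(plus(leaf(nil), q(R)), R), 7)) = s(plus(plus(L, plus(zero, leaf(unit))), 7)).
Delete trivial equation leaf(s(unit)) = leaf(s(unit)).
Decompose s/1: plus(plus(plus(leaf(nil), q(R)), R), 7) = plus(plus(L, plus(zero, leaf(unit))), 7).
Decompose plus/2: plus(plus(leaf(nil), q(R)), R) = plus(L, plus(zero, leaf(unit))),  7 = 7.
Decompose plus/2: plus(leaf(nil), q(R)) = L,  R = plus(zero, leaf(unit)).
Bind L := plus(leaf(nil), q(R)); no other remaining equation mentions L.
Bind R := plus(zero, leaf(unit)); no other remaining equation mentions R. Substituting into the earlier bindings gives N := plus(zero, leaf(unit)), L := plus(leaf(nil), q(plus(zero, leaf(unit)))).
Delete trivial equation 7 = 7.
MGU = { N = plus(zero, leaf(unit)), L = plus(leaf(nil), q(plus(zero, leaf(unit)))), R = plus(zero, leaf(unit)) }, so L = plus(leaf(nil), q(plus(zero, leaf(unit)))).

plus(leaf(nil), q(plus(zero, leaf(unit))))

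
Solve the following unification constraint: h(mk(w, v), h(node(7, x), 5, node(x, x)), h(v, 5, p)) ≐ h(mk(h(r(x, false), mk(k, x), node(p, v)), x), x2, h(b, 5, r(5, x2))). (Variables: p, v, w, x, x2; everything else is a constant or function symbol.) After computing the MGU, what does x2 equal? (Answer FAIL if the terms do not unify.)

Decompose h/3: mk(w, v) ≐ mk(h(r(x, false), mk(k, x), node(p, v)), x),  h(node(7, x), 5, node(x, x)) ≐ x2,  h(v, 5, p) ≐ h(b, 5, r(5, x2)).
Decompose mk/2: w ≐ h(r(x, false), mk(k, x), node(p, v)),  v ≐ x.
Bind w := h(r(x, false), mk(k, x), node(p, v)); no other remaining equation mentions w.
Bind v := x; substituting into the one remaining equation that mentions v gives: h(x, 5, p) ≐ h(b, 5, r(5, x2)). Substituting into the earlier binding gives w := h(r(x, false), mk(k, x), node(p, x)).
Bind x2 := h(node(7, x), 5, node(x, x)); substituting into the remaining equation gives: h(x, 5, p) ≐ h(b, 5, r(5, h(node(7, x), 5, node(x, x)))).
Decompose h/3: x ≐ b,  5 ≐ 5,  p ≐ r(5, h(node(7, x), 5, node(x, x))).
Bind x := b; substituting into the one remaining equation that mentions x gives: p ≐ r(5, h(node(7, b), 5, node(b, b))). Substituting into the earlier bindings gives w := h(r(b, false), mk(k, b), node(p, b)), v := b, x2 := h(node(7, b), 5, node(b, b)).
Delete trivial equation 5 ≐ 5.
Bind p := r(5, h(node(7, b), 5, node(b, b))). Substituting into the earlier binding gives w := h(r(b, false), mk(k, b), node(r(5, h(node(7, b), 5, node(b, b))), b)).
MGU = { w ↦ h(r(b, false), mk(k, b), node(r(5, h(node(7, b), 5, node(b, b))), b)), v ↦ b, x2 ↦ h(node(7, b), 5, node(b, b)), x ↦ b, p ↦ r(5, h(node(7, b), 5, node(b, b))) }, so x2 ↦ h(node(7, b), 5, node(b, b)).

h(node(7, b), 5, node(b, b))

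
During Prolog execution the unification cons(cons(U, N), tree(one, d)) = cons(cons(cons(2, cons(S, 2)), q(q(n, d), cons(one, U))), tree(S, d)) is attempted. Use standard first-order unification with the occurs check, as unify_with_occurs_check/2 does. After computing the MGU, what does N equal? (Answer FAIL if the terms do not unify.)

Decompose cons/2: cons(U, N) = cons(cons(2, cons(S, 2)), q(q(n, d), cons(one, U))),  tree(one, d) = tree(S, d).
Decompose cons/2: U = cons(2, cons(S, 2)),  N = q(q(n, d), cons(one, U)).
Bind U := cons(2, cons(S, 2)); substituting into the one remaining equation that mentions U gives: N = q(q(n, d), cons(one, cons(2, cons(S, 2)))).
Bind N := q(q(n, d), cons(one, cons(2, cons(S, 2)))); no other remaining equation mentions N.
Decompose tree/2: one = S,  d = d.
Bind S := one; no other remaining equation mentions S. Substituting into the earlier bindings gives U := cons(2, cons(one, 2)), N := q(q(n, d), cons(one, cons(2, cons(one, 2)))).
Delete trivial equation d = d.
MGU = { U = cons(2, cons(one, 2)), N = q(q(n, d), cons(one, cons(2, cons(one, 2)))), S = one }, so N = q(q(n, d), cons(one, cons(2, cons(one, 2)))).

q(q(n, d), cons(one, cons(2, cons(one, 2))))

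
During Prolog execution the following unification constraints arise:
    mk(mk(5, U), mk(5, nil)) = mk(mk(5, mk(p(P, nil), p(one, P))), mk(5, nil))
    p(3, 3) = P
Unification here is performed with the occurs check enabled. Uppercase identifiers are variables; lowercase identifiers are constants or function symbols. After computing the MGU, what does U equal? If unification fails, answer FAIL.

Decompose mk/2: mk(5, U) = mk(5, mk(p(P, nil), p(one, P))),  mk(5, nil) = mk(5, nil).
Decompose mk/2: 5 = 5,  U = mk(p(P, nil), p(one, P)).
Delete trivial equation 5 = 5.
Bind U := mk(p(P, nil), p(one, P)); no other remaining equation mentions U.
Delete trivial equation mk(5, nil) = mk(5, nil).
Bind P := p(3, 3). Substituting into the earlier binding gives U := mk(p(p(3, 3), nil), p(one, p(3, 3))).
MGU = { U = mk(p(p(3, 3), nil), p(one, p(3, 3))), P = p(3, 3) }, so U = mk(p(p(3, 3), nil), p(one, p(3, 3))).

mk(p(p(3, 3), nil), p(one, p(3, 3)))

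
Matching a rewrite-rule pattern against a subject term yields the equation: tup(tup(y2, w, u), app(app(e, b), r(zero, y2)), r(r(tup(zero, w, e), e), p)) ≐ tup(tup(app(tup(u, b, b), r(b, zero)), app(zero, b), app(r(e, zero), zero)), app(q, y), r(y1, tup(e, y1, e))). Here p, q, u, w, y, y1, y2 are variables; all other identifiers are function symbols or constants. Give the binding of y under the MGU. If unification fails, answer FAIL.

r(zero, app(tup(app(r(e, zero), zero), b, b), r(b, zero)))

Decompose tup/3: tup(y2, w, u) ≐ tup(app(tup(u, b, b), r(b, zero)), app(zero, b), app(r(e, zero), zero)),  app(app(e, b), r(zero, y2)) ≐ app(q, y),  r(r(tup(zero, w, e), e), p) ≐ r(y1, tup(e, y1, e)).
Decompose tup/3: y2 ≐ app(tup(u, b, b), r(b, zero)),  w ≐ app(zero, b),  u ≐ app(r(e, zero), zero).
Bind y2 := app(tup(u, b, b), r(b, zero)); substituting into the one remaining equation that mentions y2 gives: app(app(e, b), r(zero, app(tup(u, b, b), r(b, zero)))) ≐ app(q, y).
Bind w := app(zero, b); substituting into the one remaining equation that mentions w gives: r(r(tup(zero, app(zero, b), e), e), p) ≐ r(y1, tup(e, y1, e)).
Bind u := app(r(e, zero), zero); substituting into the one remaining equation that mentions u gives: app(app(e, b), r(zero, app(tup(app(r(e, zero), zero), b, b), r(b, zero)))) ≐ app(q, y). Substituting into the earlier binding gives y2 := app(tup(app(r(e, zero), zero), b, b), r(b, zero)).
Decompose app/2: app(e, b) ≐ q,  r(zero, app(tup(app(r(e, zero), zero), b, b), r(b, zero))) ≐ y.
Bind q := app(e, b); no other remaining equation mentions q.
Bind y := r(zero, app(tup(app(r(e, zero), zero), b, b), r(b, zero))); no other remaining equation mentions y.
Decompose r/2: r(tup(zero, app(zero, b), e), e) ≐ y1,  p ≐ tup(e, y1, e).
Bind y1 := r(tup(zero, app(zero, b), e), e); substituting into the remaining equation gives: p ≐ tup(e, r(tup(zero, app(zero, b), e), e), e).
Bind p := tup(e, r(tup(zero, app(zero, b), e), e), e).
MGU = { y2 ↦ app(tup(app(r(e, zero), zero), b, b), r(b, zero)), w ↦ app(zero, b), u ↦ app(r(e, zero), zero), q ↦ app(e, b), y ↦ r(zero, app(tup(app(r(e, zero), zero), b, b), r(b, zero))), y1 ↦ r(tup(zero, app(zero, b), e), e), p ↦ tup(e, r(tup(zero, app(zero, b), e), e), e) }, so y ↦ r(zero, app(tup(app(r(e, zero), zero), b, b), r(b, zero))).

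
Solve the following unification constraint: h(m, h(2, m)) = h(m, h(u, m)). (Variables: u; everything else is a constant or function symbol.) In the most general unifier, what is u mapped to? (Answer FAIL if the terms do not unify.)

2

Decompose h/2: m = m,  h(2, m) = h(u, m).
Delete trivial equation m = m.
Decompose h/2: 2 = u,  m = m.
Bind u := 2; no other remaining equation mentions u.
Delete trivial equation m = m.
MGU = { u ↦ 2 }, so u ↦ 2.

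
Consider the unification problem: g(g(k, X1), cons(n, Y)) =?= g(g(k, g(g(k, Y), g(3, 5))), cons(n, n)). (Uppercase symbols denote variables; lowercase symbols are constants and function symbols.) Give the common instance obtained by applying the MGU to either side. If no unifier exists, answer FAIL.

g(g(k, g(g(k, n), g(3, 5))), cons(n, n))

Decompose g/2: g(k, X1) =?= g(k, g(g(k, Y), g(3, 5))),  cons(n, Y) =?= cons(n, n).
Decompose g/2: k =?= k,  X1 =?= g(g(k, Y), g(3, 5)).
Delete trivial equation k =?= k.
Bind X1 := g(g(k, Y), g(3, 5)); no other remaining equation mentions X1.
Decompose cons/2: n =?= n,  Y =?= n.
Delete trivial equation n =?= n.
Bind Y := n. Substituting into the earlier binding gives X1 := g(g(k, n), g(3, 5)).
Applying the MGU to either side gives g(g(k, g(g(k, n), g(3, 5))), cons(n, n)).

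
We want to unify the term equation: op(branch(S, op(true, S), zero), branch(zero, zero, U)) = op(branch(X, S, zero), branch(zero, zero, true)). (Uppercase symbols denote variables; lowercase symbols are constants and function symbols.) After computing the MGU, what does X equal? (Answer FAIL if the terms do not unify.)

FAIL

Decompose op/2: branch(S, op(true, S), zero) = branch(X, S, zero),  branch(zero, zero, U) = branch(zero, zero, true).
Decompose branch/3: S = X,  op(true, S) = S,  zero = zero.
Bind S := X; substituting into the one remaining equation that mentions S gives: op(true, X) = X.
Occurs check fails: X occurs in op(true, X); the equation X = op(true, X) has no finite solution.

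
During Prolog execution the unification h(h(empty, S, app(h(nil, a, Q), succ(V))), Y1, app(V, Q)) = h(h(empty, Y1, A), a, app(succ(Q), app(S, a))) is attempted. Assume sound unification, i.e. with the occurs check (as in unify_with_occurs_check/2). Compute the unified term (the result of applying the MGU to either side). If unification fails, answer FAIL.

h(h(empty, a, app(h(nil, a, app(a, a)), succ(succ(app(a, a))))), a, app(succ(app(a, a)), app(a, a)))

Decompose h/3: h(empty, S, app(h(nil, a, Q), succ(V))) = h(empty, Y1, A),  Y1 = a,  app(V, Q) = app(succ(Q), app(S, a)).
Decompose h/3: empty = empty,  S = Y1,  app(h(nil, a, Q), succ(V)) = A.
Delete trivial equation empty = empty.
Bind S := Y1; substituting into the one remaining equation that mentions S gives: app(V, Q) = app(succ(Q), app(Y1, a)).
Bind A := app(h(nil, a, Q), succ(V)); no other remaining equation mentions A.
Bind Y1 := a; substituting into the remaining equation gives: app(V, Q) = app(succ(Q), app(a, a)). Substituting into the earlier binding gives S := a.
Decompose app/2: V = succ(Q),  Q = app(a, a).
Bind V := succ(Q); no other remaining equation mentions V. Substituting into the earlier binding gives A := app(h(nil, a, Q), succ(succ(Q))).
Bind Q := app(a, a). Substituting into the earlier bindings gives A := app(h(nil, a, app(a, a)), succ(succ(app(a, a)))), V := succ(app(a, a)).
Applying the MGU to either side gives h(h(empty, a, app(h(nil, a, app(a, a)), succ(succ(app(a, a))))), a, app(succ(app(a, a)), app(a, a))).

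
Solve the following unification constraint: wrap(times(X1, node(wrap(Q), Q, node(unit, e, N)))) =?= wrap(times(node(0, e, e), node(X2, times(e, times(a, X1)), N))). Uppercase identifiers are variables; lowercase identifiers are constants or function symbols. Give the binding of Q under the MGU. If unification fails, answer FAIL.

FAIL

Decompose wrap/1: times(X1, node(wrap(Q), Q, node(unit, e, N))) =?= times(node(0, e, e), node(X2, times(e, times(a, X1)), N)).
Decompose times/2: X1 =?= node(0, e, e),  node(wrap(Q), Q, node(unit, e, N)) =?= node(X2, times(e, times(a, X1)), N).
Bind X1 := node(0, e, e); substituting into the remaining equation gives: node(wrap(Q), Q, node(unit, e, N)) =?= node(X2, times(e, times(a, node(0, e, e))), N).
Decompose node/3: wrap(Q) =?= X2,  Q =?= times(e, times(a, node(0, e, e))),  node(unit, e, N) =?= N.
Bind X2 := wrap(Q); no other remaining equation mentions X2.
Bind Q := times(e, times(a, node(0, e, e))); no other remaining equation mentions Q. Substituting into the earlier binding gives X2 := wrap(times(e, times(a, node(0, e, e)))).
Occurs check fails: N occurs in node(unit, e, N); the equation N =?= node(unit, e, N) has no finite solution.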